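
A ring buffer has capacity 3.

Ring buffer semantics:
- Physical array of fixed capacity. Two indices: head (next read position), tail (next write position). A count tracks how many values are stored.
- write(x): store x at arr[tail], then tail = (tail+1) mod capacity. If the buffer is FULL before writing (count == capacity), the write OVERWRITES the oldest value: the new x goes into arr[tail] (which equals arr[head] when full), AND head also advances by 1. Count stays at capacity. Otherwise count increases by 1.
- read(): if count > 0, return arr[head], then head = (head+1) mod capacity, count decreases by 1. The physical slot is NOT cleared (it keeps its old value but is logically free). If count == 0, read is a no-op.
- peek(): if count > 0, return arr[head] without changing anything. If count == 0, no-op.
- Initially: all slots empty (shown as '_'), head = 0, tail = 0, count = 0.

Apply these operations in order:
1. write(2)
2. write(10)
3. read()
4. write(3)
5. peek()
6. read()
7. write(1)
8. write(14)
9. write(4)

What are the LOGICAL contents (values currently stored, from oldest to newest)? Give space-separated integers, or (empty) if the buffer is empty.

Answer: 1 14 4

Derivation:
After op 1 (write(2)): arr=[2 _ _] head=0 tail=1 count=1
After op 2 (write(10)): arr=[2 10 _] head=0 tail=2 count=2
After op 3 (read()): arr=[2 10 _] head=1 tail=2 count=1
After op 4 (write(3)): arr=[2 10 3] head=1 tail=0 count=2
After op 5 (peek()): arr=[2 10 3] head=1 tail=0 count=2
After op 6 (read()): arr=[2 10 3] head=2 tail=0 count=1
After op 7 (write(1)): arr=[1 10 3] head=2 tail=1 count=2
After op 8 (write(14)): arr=[1 14 3] head=2 tail=2 count=3
After op 9 (write(4)): arr=[1 14 4] head=0 tail=0 count=3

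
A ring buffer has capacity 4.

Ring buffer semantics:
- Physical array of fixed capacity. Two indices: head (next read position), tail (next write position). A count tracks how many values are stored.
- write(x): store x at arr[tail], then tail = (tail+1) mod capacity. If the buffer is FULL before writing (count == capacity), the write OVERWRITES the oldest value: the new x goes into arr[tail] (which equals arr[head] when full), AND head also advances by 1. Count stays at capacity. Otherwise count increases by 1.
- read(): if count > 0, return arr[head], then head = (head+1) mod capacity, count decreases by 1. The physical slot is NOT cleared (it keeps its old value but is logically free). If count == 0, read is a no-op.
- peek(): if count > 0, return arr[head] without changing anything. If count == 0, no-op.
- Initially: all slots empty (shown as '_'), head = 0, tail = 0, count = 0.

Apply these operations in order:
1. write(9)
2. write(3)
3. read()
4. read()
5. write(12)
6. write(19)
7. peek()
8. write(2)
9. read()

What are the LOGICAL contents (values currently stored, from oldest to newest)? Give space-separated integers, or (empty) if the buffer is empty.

After op 1 (write(9)): arr=[9 _ _ _] head=0 tail=1 count=1
After op 2 (write(3)): arr=[9 3 _ _] head=0 tail=2 count=2
After op 3 (read()): arr=[9 3 _ _] head=1 tail=2 count=1
After op 4 (read()): arr=[9 3 _ _] head=2 tail=2 count=0
After op 5 (write(12)): arr=[9 3 12 _] head=2 tail=3 count=1
After op 6 (write(19)): arr=[9 3 12 19] head=2 tail=0 count=2
After op 7 (peek()): arr=[9 3 12 19] head=2 tail=0 count=2
After op 8 (write(2)): arr=[2 3 12 19] head=2 tail=1 count=3
After op 9 (read()): arr=[2 3 12 19] head=3 tail=1 count=2

Answer: 19 2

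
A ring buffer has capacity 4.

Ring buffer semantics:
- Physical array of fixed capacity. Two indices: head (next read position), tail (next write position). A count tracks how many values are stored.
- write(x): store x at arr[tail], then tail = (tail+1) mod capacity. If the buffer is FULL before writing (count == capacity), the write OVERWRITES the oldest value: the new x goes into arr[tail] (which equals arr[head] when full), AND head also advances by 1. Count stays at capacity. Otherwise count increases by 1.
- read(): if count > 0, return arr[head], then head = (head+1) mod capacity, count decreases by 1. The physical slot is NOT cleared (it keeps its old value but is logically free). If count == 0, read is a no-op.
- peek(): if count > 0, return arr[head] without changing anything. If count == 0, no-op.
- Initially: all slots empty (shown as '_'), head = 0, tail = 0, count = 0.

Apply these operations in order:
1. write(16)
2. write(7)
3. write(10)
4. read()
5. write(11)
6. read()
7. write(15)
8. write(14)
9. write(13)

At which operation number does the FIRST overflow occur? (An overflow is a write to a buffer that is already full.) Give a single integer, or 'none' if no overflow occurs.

After op 1 (write(16)): arr=[16 _ _ _] head=0 tail=1 count=1
After op 2 (write(7)): arr=[16 7 _ _] head=0 tail=2 count=2
After op 3 (write(10)): arr=[16 7 10 _] head=0 tail=3 count=3
After op 4 (read()): arr=[16 7 10 _] head=1 tail=3 count=2
After op 5 (write(11)): arr=[16 7 10 11] head=1 tail=0 count=3
After op 6 (read()): arr=[16 7 10 11] head=2 tail=0 count=2
After op 7 (write(15)): arr=[15 7 10 11] head=2 tail=1 count=3
After op 8 (write(14)): arr=[15 14 10 11] head=2 tail=2 count=4
After op 9 (write(13)): arr=[15 14 13 11] head=3 tail=3 count=4

Answer: 9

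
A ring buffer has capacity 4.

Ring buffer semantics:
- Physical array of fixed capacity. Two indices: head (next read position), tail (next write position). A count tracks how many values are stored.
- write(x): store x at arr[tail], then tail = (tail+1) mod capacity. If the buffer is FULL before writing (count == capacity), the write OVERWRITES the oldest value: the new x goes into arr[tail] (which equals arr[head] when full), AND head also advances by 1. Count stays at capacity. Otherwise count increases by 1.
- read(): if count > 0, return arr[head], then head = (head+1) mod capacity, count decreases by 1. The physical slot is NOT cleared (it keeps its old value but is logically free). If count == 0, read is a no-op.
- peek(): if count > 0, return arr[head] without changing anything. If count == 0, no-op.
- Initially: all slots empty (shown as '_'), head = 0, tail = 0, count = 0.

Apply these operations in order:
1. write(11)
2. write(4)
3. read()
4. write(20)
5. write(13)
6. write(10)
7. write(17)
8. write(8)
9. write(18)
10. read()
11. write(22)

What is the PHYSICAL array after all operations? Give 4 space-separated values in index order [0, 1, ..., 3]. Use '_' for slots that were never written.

After op 1 (write(11)): arr=[11 _ _ _] head=0 tail=1 count=1
After op 2 (write(4)): arr=[11 4 _ _] head=0 tail=2 count=2
After op 3 (read()): arr=[11 4 _ _] head=1 tail=2 count=1
After op 4 (write(20)): arr=[11 4 20 _] head=1 tail=3 count=2
After op 5 (write(13)): arr=[11 4 20 13] head=1 tail=0 count=3
After op 6 (write(10)): arr=[10 4 20 13] head=1 tail=1 count=4
After op 7 (write(17)): arr=[10 17 20 13] head=2 tail=2 count=4
After op 8 (write(8)): arr=[10 17 8 13] head=3 tail=3 count=4
After op 9 (write(18)): arr=[10 17 8 18] head=0 tail=0 count=4
After op 10 (read()): arr=[10 17 8 18] head=1 tail=0 count=3
After op 11 (write(22)): arr=[22 17 8 18] head=1 tail=1 count=4

Answer: 22 17 8 18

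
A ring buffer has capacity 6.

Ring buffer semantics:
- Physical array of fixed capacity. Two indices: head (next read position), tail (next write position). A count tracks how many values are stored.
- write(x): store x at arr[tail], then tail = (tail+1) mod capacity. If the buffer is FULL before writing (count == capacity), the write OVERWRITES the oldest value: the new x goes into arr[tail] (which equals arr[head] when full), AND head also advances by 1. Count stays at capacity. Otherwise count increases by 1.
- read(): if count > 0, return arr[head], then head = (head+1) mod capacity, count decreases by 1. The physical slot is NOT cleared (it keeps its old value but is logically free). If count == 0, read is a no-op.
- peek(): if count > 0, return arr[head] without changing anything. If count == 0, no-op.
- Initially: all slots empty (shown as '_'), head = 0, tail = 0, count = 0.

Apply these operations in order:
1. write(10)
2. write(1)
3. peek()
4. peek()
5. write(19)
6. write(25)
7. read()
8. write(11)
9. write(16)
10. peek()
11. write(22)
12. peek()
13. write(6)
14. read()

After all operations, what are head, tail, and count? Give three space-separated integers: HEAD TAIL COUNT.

After op 1 (write(10)): arr=[10 _ _ _ _ _] head=0 tail=1 count=1
After op 2 (write(1)): arr=[10 1 _ _ _ _] head=0 tail=2 count=2
After op 3 (peek()): arr=[10 1 _ _ _ _] head=0 tail=2 count=2
After op 4 (peek()): arr=[10 1 _ _ _ _] head=0 tail=2 count=2
After op 5 (write(19)): arr=[10 1 19 _ _ _] head=0 tail=3 count=3
After op 6 (write(25)): arr=[10 1 19 25 _ _] head=0 tail=4 count=4
After op 7 (read()): arr=[10 1 19 25 _ _] head=1 tail=4 count=3
After op 8 (write(11)): arr=[10 1 19 25 11 _] head=1 tail=5 count=4
After op 9 (write(16)): arr=[10 1 19 25 11 16] head=1 tail=0 count=5
After op 10 (peek()): arr=[10 1 19 25 11 16] head=1 tail=0 count=5
After op 11 (write(22)): arr=[22 1 19 25 11 16] head=1 tail=1 count=6
After op 12 (peek()): arr=[22 1 19 25 11 16] head=1 tail=1 count=6
After op 13 (write(6)): arr=[22 6 19 25 11 16] head=2 tail=2 count=6
After op 14 (read()): arr=[22 6 19 25 11 16] head=3 tail=2 count=5

Answer: 3 2 5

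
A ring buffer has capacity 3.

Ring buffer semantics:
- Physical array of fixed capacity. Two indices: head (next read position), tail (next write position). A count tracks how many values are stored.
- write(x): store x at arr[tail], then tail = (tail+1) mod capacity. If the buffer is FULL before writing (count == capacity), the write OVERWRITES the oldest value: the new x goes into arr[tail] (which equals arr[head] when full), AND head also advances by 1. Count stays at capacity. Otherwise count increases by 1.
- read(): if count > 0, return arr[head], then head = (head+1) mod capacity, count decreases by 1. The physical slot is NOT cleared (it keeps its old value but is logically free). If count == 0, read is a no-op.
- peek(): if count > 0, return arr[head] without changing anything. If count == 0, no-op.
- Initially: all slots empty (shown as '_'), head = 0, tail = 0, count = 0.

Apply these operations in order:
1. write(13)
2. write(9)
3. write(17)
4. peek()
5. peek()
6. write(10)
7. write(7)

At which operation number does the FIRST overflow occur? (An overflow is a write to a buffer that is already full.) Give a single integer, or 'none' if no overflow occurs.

After op 1 (write(13)): arr=[13 _ _] head=0 tail=1 count=1
After op 2 (write(9)): arr=[13 9 _] head=0 tail=2 count=2
After op 3 (write(17)): arr=[13 9 17] head=0 tail=0 count=3
After op 4 (peek()): arr=[13 9 17] head=0 tail=0 count=3
After op 5 (peek()): arr=[13 9 17] head=0 tail=0 count=3
After op 6 (write(10)): arr=[10 9 17] head=1 tail=1 count=3
After op 7 (write(7)): arr=[10 7 17] head=2 tail=2 count=3

Answer: 6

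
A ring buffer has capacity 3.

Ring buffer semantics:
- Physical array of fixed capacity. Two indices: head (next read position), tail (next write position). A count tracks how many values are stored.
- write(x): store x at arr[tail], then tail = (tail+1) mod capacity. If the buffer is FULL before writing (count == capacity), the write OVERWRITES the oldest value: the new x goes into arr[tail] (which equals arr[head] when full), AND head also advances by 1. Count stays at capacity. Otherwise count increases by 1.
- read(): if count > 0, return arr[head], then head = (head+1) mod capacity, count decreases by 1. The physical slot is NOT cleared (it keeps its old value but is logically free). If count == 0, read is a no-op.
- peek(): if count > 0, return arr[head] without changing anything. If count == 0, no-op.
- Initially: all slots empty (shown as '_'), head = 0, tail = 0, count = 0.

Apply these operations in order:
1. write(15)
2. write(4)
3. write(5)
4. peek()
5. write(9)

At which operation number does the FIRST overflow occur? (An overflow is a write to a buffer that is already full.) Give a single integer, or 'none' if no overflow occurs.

After op 1 (write(15)): arr=[15 _ _] head=0 tail=1 count=1
After op 2 (write(4)): arr=[15 4 _] head=0 tail=2 count=2
After op 3 (write(5)): arr=[15 4 5] head=0 tail=0 count=3
After op 4 (peek()): arr=[15 4 5] head=0 tail=0 count=3
After op 5 (write(9)): arr=[9 4 5] head=1 tail=1 count=3

Answer: 5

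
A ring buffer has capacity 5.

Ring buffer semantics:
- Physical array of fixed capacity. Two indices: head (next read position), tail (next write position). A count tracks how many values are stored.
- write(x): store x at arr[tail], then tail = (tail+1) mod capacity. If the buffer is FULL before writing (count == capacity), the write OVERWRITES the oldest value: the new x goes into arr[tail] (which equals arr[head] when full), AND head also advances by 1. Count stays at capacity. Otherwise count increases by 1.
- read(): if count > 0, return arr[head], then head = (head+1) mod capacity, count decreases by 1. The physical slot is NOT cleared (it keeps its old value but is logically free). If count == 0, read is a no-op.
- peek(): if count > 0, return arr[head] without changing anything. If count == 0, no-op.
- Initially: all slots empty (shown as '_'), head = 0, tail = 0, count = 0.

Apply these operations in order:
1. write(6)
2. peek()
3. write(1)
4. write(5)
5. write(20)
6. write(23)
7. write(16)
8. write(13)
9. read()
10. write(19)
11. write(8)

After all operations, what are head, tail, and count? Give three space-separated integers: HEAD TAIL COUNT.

Answer: 4 4 5

Derivation:
After op 1 (write(6)): arr=[6 _ _ _ _] head=0 tail=1 count=1
After op 2 (peek()): arr=[6 _ _ _ _] head=0 tail=1 count=1
After op 3 (write(1)): arr=[6 1 _ _ _] head=0 tail=2 count=2
After op 4 (write(5)): arr=[6 1 5 _ _] head=0 tail=3 count=3
After op 5 (write(20)): arr=[6 1 5 20 _] head=0 tail=4 count=4
After op 6 (write(23)): arr=[6 1 5 20 23] head=0 tail=0 count=5
After op 7 (write(16)): arr=[16 1 5 20 23] head=1 tail=1 count=5
After op 8 (write(13)): arr=[16 13 5 20 23] head=2 tail=2 count=5
After op 9 (read()): arr=[16 13 5 20 23] head=3 tail=2 count=4
After op 10 (write(19)): arr=[16 13 19 20 23] head=3 tail=3 count=5
After op 11 (write(8)): arr=[16 13 19 8 23] head=4 tail=4 count=5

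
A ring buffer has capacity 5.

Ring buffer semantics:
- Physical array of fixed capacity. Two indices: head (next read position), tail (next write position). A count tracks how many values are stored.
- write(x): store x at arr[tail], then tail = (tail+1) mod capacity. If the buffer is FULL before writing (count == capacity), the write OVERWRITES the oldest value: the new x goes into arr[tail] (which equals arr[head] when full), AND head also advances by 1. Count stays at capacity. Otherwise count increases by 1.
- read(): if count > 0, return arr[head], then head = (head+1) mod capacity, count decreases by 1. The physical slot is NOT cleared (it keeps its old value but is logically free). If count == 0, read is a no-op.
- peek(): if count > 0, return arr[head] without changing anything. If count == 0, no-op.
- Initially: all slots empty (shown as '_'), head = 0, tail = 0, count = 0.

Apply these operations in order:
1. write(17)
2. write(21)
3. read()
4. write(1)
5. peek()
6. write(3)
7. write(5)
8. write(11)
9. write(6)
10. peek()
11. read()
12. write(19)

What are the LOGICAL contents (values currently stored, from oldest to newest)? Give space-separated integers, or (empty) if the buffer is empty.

After op 1 (write(17)): arr=[17 _ _ _ _] head=0 tail=1 count=1
After op 2 (write(21)): arr=[17 21 _ _ _] head=0 tail=2 count=2
After op 3 (read()): arr=[17 21 _ _ _] head=1 tail=2 count=1
After op 4 (write(1)): arr=[17 21 1 _ _] head=1 tail=3 count=2
After op 5 (peek()): arr=[17 21 1 _ _] head=1 tail=3 count=2
After op 6 (write(3)): arr=[17 21 1 3 _] head=1 tail=4 count=3
After op 7 (write(5)): arr=[17 21 1 3 5] head=1 tail=0 count=4
After op 8 (write(11)): arr=[11 21 1 3 5] head=1 tail=1 count=5
After op 9 (write(6)): arr=[11 6 1 3 5] head=2 tail=2 count=5
After op 10 (peek()): arr=[11 6 1 3 5] head=2 tail=2 count=5
After op 11 (read()): arr=[11 6 1 3 5] head=3 tail=2 count=4
After op 12 (write(19)): arr=[11 6 19 3 5] head=3 tail=3 count=5

Answer: 3 5 11 6 19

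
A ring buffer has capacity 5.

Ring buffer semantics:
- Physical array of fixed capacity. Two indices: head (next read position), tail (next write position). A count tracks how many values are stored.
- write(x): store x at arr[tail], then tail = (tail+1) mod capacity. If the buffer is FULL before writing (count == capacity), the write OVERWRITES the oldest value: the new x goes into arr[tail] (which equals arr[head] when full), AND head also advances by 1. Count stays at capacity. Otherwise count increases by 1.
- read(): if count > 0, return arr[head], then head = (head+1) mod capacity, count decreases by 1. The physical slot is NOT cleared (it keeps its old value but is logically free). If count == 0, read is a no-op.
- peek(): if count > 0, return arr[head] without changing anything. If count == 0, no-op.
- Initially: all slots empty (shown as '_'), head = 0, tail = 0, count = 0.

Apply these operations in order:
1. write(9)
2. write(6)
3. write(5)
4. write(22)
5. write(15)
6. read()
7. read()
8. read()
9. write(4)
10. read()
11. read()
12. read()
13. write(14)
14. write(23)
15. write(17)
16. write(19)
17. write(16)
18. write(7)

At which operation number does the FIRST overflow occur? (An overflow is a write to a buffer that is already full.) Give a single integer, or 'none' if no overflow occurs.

After op 1 (write(9)): arr=[9 _ _ _ _] head=0 tail=1 count=1
After op 2 (write(6)): arr=[9 6 _ _ _] head=0 tail=2 count=2
After op 3 (write(5)): arr=[9 6 5 _ _] head=0 tail=3 count=3
After op 4 (write(22)): arr=[9 6 5 22 _] head=0 tail=4 count=4
After op 5 (write(15)): arr=[9 6 5 22 15] head=0 tail=0 count=5
After op 6 (read()): arr=[9 6 5 22 15] head=1 tail=0 count=4
After op 7 (read()): arr=[9 6 5 22 15] head=2 tail=0 count=3
After op 8 (read()): arr=[9 6 5 22 15] head=3 tail=0 count=2
After op 9 (write(4)): arr=[4 6 5 22 15] head=3 tail=1 count=3
After op 10 (read()): arr=[4 6 5 22 15] head=4 tail=1 count=2
After op 11 (read()): arr=[4 6 5 22 15] head=0 tail=1 count=1
After op 12 (read()): arr=[4 6 5 22 15] head=1 tail=1 count=0
After op 13 (write(14)): arr=[4 14 5 22 15] head=1 tail=2 count=1
After op 14 (write(23)): arr=[4 14 23 22 15] head=1 tail=3 count=2
After op 15 (write(17)): arr=[4 14 23 17 15] head=1 tail=4 count=3
After op 16 (write(19)): arr=[4 14 23 17 19] head=1 tail=0 count=4
After op 17 (write(16)): arr=[16 14 23 17 19] head=1 tail=1 count=5
After op 18 (write(7)): arr=[16 7 23 17 19] head=2 tail=2 count=5

Answer: 18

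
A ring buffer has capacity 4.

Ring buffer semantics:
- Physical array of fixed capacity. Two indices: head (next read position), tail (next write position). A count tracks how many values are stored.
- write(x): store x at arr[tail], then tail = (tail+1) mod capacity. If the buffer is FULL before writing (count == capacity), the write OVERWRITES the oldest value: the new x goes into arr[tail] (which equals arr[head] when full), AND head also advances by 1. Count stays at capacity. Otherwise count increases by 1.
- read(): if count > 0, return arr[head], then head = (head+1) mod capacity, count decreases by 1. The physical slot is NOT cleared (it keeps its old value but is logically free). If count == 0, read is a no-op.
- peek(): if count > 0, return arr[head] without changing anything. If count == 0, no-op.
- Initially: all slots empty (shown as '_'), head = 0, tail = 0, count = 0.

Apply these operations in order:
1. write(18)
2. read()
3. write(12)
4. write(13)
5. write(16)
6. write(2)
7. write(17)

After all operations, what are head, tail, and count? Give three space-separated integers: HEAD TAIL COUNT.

Answer: 2 2 4

Derivation:
After op 1 (write(18)): arr=[18 _ _ _] head=0 tail=1 count=1
After op 2 (read()): arr=[18 _ _ _] head=1 tail=1 count=0
After op 3 (write(12)): arr=[18 12 _ _] head=1 tail=2 count=1
After op 4 (write(13)): arr=[18 12 13 _] head=1 tail=3 count=2
After op 5 (write(16)): arr=[18 12 13 16] head=1 tail=0 count=3
After op 6 (write(2)): arr=[2 12 13 16] head=1 tail=1 count=4
After op 7 (write(17)): arr=[2 17 13 16] head=2 tail=2 count=4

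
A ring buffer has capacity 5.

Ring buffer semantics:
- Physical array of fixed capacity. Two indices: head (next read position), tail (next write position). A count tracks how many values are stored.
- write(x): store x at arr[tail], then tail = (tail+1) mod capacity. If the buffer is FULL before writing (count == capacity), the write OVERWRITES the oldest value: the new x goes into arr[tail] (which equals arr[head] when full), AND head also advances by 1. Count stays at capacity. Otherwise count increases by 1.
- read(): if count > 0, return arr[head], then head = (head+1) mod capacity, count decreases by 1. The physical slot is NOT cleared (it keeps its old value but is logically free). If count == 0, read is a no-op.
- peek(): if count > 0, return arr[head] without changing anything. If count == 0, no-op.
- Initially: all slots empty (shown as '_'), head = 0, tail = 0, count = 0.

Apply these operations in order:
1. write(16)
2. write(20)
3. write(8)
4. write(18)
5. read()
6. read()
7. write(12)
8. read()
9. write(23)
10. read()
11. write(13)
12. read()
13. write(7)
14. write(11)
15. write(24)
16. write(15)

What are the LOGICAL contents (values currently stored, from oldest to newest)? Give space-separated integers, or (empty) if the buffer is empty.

After op 1 (write(16)): arr=[16 _ _ _ _] head=0 tail=1 count=1
After op 2 (write(20)): arr=[16 20 _ _ _] head=0 tail=2 count=2
After op 3 (write(8)): arr=[16 20 8 _ _] head=0 tail=3 count=3
After op 4 (write(18)): arr=[16 20 8 18 _] head=0 tail=4 count=4
After op 5 (read()): arr=[16 20 8 18 _] head=1 tail=4 count=3
After op 6 (read()): arr=[16 20 8 18 _] head=2 tail=4 count=2
After op 7 (write(12)): arr=[16 20 8 18 12] head=2 tail=0 count=3
After op 8 (read()): arr=[16 20 8 18 12] head=3 tail=0 count=2
After op 9 (write(23)): arr=[23 20 8 18 12] head=3 tail=1 count=3
After op 10 (read()): arr=[23 20 8 18 12] head=4 tail=1 count=2
After op 11 (write(13)): arr=[23 13 8 18 12] head=4 tail=2 count=3
After op 12 (read()): arr=[23 13 8 18 12] head=0 tail=2 count=2
After op 13 (write(7)): arr=[23 13 7 18 12] head=0 tail=3 count=3
After op 14 (write(11)): arr=[23 13 7 11 12] head=0 tail=4 count=4
After op 15 (write(24)): arr=[23 13 7 11 24] head=0 tail=0 count=5
After op 16 (write(15)): arr=[15 13 7 11 24] head=1 tail=1 count=5

Answer: 13 7 11 24 15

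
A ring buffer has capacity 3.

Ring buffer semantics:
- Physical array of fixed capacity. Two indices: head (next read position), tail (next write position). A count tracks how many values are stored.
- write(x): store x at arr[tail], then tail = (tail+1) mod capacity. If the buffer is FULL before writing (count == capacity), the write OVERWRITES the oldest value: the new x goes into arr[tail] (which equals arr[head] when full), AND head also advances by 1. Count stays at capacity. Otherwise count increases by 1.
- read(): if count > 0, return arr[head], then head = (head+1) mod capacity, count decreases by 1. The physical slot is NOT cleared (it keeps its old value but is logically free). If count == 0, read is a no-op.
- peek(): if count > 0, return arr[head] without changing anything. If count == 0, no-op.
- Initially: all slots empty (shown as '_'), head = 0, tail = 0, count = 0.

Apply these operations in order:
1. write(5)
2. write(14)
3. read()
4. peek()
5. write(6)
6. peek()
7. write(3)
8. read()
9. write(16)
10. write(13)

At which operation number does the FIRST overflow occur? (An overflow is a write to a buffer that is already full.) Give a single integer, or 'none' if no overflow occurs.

After op 1 (write(5)): arr=[5 _ _] head=0 tail=1 count=1
After op 2 (write(14)): arr=[5 14 _] head=0 tail=2 count=2
After op 3 (read()): arr=[5 14 _] head=1 tail=2 count=1
After op 4 (peek()): arr=[5 14 _] head=1 tail=2 count=1
After op 5 (write(6)): arr=[5 14 6] head=1 tail=0 count=2
After op 6 (peek()): arr=[5 14 6] head=1 tail=0 count=2
After op 7 (write(3)): arr=[3 14 6] head=1 tail=1 count=3
After op 8 (read()): arr=[3 14 6] head=2 tail=1 count=2
After op 9 (write(16)): arr=[3 16 6] head=2 tail=2 count=3
After op 10 (write(13)): arr=[3 16 13] head=0 tail=0 count=3

Answer: 10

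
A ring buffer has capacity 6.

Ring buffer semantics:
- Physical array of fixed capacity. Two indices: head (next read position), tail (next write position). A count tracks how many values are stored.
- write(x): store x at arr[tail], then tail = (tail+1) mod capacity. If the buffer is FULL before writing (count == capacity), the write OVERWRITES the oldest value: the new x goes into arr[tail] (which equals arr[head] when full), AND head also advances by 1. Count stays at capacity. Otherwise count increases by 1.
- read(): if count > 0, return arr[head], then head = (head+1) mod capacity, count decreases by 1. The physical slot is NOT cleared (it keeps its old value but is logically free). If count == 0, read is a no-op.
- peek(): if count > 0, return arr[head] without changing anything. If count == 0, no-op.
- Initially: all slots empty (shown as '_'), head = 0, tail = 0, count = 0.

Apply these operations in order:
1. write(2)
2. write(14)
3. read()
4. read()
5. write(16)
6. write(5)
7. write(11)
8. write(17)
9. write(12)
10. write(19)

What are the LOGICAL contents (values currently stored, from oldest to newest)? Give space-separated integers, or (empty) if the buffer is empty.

After op 1 (write(2)): arr=[2 _ _ _ _ _] head=0 tail=1 count=1
After op 2 (write(14)): arr=[2 14 _ _ _ _] head=0 tail=2 count=2
After op 3 (read()): arr=[2 14 _ _ _ _] head=1 tail=2 count=1
After op 4 (read()): arr=[2 14 _ _ _ _] head=2 tail=2 count=0
After op 5 (write(16)): arr=[2 14 16 _ _ _] head=2 tail=3 count=1
After op 6 (write(5)): arr=[2 14 16 5 _ _] head=2 tail=4 count=2
After op 7 (write(11)): arr=[2 14 16 5 11 _] head=2 tail=5 count=3
After op 8 (write(17)): arr=[2 14 16 5 11 17] head=2 tail=0 count=4
After op 9 (write(12)): arr=[12 14 16 5 11 17] head=2 tail=1 count=5
After op 10 (write(19)): arr=[12 19 16 5 11 17] head=2 tail=2 count=6

Answer: 16 5 11 17 12 19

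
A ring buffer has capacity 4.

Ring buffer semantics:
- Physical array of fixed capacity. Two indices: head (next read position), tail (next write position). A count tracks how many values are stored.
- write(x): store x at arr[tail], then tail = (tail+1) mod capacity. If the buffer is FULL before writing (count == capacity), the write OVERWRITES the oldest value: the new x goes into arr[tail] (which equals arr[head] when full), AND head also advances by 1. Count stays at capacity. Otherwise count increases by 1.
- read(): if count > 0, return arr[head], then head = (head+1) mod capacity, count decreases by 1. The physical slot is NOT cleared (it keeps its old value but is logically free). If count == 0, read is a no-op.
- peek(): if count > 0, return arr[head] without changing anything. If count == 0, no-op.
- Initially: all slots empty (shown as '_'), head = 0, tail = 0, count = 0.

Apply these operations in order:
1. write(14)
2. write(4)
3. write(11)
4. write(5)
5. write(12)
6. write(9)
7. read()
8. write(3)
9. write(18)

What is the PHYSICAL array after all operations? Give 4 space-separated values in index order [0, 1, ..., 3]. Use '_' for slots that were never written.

After op 1 (write(14)): arr=[14 _ _ _] head=0 tail=1 count=1
After op 2 (write(4)): arr=[14 4 _ _] head=0 tail=2 count=2
After op 3 (write(11)): arr=[14 4 11 _] head=0 tail=3 count=3
After op 4 (write(5)): arr=[14 4 11 5] head=0 tail=0 count=4
After op 5 (write(12)): arr=[12 4 11 5] head=1 tail=1 count=4
After op 6 (write(9)): arr=[12 9 11 5] head=2 tail=2 count=4
After op 7 (read()): arr=[12 9 11 5] head=3 tail=2 count=3
After op 8 (write(3)): arr=[12 9 3 5] head=3 tail=3 count=4
After op 9 (write(18)): arr=[12 9 3 18] head=0 tail=0 count=4

Answer: 12 9 3 18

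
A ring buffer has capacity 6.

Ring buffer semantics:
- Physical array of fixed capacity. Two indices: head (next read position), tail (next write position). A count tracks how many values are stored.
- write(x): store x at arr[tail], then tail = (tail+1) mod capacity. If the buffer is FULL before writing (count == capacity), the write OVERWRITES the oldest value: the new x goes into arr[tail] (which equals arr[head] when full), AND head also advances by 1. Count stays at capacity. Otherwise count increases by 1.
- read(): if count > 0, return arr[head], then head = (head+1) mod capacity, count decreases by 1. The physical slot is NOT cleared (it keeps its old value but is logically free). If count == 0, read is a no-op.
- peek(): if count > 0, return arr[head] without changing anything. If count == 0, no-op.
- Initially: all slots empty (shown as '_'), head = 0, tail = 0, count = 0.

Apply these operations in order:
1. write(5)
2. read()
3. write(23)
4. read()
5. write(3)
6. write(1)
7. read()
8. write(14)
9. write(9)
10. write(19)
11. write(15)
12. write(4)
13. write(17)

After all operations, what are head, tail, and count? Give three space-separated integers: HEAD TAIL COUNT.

Answer: 4 4 6

Derivation:
After op 1 (write(5)): arr=[5 _ _ _ _ _] head=0 tail=1 count=1
After op 2 (read()): arr=[5 _ _ _ _ _] head=1 tail=1 count=0
After op 3 (write(23)): arr=[5 23 _ _ _ _] head=1 tail=2 count=1
After op 4 (read()): arr=[5 23 _ _ _ _] head=2 tail=2 count=0
After op 5 (write(3)): arr=[5 23 3 _ _ _] head=2 tail=3 count=1
After op 6 (write(1)): arr=[5 23 3 1 _ _] head=2 tail=4 count=2
After op 7 (read()): arr=[5 23 3 1 _ _] head=3 tail=4 count=1
After op 8 (write(14)): arr=[5 23 3 1 14 _] head=3 tail=5 count=2
After op 9 (write(9)): arr=[5 23 3 1 14 9] head=3 tail=0 count=3
After op 10 (write(19)): arr=[19 23 3 1 14 9] head=3 tail=1 count=4
After op 11 (write(15)): arr=[19 15 3 1 14 9] head=3 tail=2 count=5
After op 12 (write(4)): arr=[19 15 4 1 14 9] head=3 tail=3 count=6
After op 13 (write(17)): arr=[19 15 4 17 14 9] head=4 tail=4 count=6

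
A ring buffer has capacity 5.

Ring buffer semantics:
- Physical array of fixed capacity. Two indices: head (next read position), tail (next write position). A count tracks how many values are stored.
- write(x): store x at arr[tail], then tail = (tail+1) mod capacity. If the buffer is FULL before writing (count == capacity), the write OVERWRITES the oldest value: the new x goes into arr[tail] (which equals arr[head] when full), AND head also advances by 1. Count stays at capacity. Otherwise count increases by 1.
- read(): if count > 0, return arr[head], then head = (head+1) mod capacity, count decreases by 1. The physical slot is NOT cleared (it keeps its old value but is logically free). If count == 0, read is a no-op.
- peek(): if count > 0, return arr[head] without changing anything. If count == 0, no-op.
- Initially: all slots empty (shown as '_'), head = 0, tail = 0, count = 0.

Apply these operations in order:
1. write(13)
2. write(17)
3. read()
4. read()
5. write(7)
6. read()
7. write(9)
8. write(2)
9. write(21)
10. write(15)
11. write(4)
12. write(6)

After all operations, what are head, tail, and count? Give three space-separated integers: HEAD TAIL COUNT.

Answer: 4 4 5

Derivation:
After op 1 (write(13)): arr=[13 _ _ _ _] head=0 tail=1 count=1
After op 2 (write(17)): arr=[13 17 _ _ _] head=0 tail=2 count=2
After op 3 (read()): arr=[13 17 _ _ _] head=1 tail=2 count=1
After op 4 (read()): arr=[13 17 _ _ _] head=2 tail=2 count=0
After op 5 (write(7)): arr=[13 17 7 _ _] head=2 tail=3 count=1
After op 6 (read()): arr=[13 17 7 _ _] head=3 tail=3 count=0
After op 7 (write(9)): arr=[13 17 7 9 _] head=3 tail=4 count=1
After op 8 (write(2)): arr=[13 17 7 9 2] head=3 tail=0 count=2
After op 9 (write(21)): arr=[21 17 7 9 2] head=3 tail=1 count=3
After op 10 (write(15)): arr=[21 15 7 9 2] head=3 tail=2 count=4
After op 11 (write(4)): arr=[21 15 4 9 2] head=3 tail=3 count=5
After op 12 (write(6)): arr=[21 15 4 6 2] head=4 tail=4 count=5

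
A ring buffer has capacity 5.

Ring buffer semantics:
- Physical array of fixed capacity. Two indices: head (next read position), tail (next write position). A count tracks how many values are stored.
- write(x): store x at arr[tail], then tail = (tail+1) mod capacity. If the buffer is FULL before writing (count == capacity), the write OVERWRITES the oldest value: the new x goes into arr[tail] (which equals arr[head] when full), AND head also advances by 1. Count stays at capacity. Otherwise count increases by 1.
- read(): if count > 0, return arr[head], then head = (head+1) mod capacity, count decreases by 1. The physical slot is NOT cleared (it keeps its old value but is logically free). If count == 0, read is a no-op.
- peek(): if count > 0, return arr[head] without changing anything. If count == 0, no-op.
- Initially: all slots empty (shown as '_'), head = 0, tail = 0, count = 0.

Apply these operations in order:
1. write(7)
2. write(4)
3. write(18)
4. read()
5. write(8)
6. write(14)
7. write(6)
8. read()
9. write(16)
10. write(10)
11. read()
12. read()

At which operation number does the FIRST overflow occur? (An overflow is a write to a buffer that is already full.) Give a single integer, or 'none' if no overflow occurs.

After op 1 (write(7)): arr=[7 _ _ _ _] head=0 tail=1 count=1
After op 2 (write(4)): arr=[7 4 _ _ _] head=0 tail=2 count=2
After op 3 (write(18)): arr=[7 4 18 _ _] head=0 tail=3 count=3
After op 4 (read()): arr=[7 4 18 _ _] head=1 tail=3 count=2
After op 5 (write(8)): arr=[7 4 18 8 _] head=1 tail=4 count=3
After op 6 (write(14)): arr=[7 4 18 8 14] head=1 tail=0 count=4
After op 7 (write(6)): arr=[6 4 18 8 14] head=1 tail=1 count=5
After op 8 (read()): arr=[6 4 18 8 14] head=2 tail=1 count=4
After op 9 (write(16)): arr=[6 16 18 8 14] head=2 tail=2 count=5
After op 10 (write(10)): arr=[6 16 10 8 14] head=3 tail=3 count=5
After op 11 (read()): arr=[6 16 10 8 14] head=4 tail=3 count=4
After op 12 (read()): arr=[6 16 10 8 14] head=0 tail=3 count=3

Answer: 10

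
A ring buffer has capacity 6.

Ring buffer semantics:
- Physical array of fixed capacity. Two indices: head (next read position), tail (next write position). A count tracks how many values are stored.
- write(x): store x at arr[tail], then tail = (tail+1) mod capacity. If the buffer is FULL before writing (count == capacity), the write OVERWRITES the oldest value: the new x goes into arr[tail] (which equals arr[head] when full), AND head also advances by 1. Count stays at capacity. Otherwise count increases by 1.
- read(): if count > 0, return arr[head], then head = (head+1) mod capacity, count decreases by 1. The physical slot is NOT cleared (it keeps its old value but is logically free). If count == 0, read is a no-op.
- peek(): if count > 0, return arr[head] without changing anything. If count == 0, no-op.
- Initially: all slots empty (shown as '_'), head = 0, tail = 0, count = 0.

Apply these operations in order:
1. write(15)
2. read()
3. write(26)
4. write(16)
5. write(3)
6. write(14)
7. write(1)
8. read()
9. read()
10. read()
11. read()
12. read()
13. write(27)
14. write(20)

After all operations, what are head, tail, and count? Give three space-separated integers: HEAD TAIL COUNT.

Answer: 0 2 2

Derivation:
After op 1 (write(15)): arr=[15 _ _ _ _ _] head=0 tail=1 count=1
After op 2 (read()): arr=[15 _ _ _ _ _] head=1 tail=1 count=0
After op 3 (write(26)): arr=[15 26 _ _ _ _] head=1 tail=2 count=1
After op 4 (write(16)): arr=[15 26 16 _ _ _] head=1 tail=3 count=2
After op 5 (write(3)): arr=[15 26 16 3 _ _] head=1 tail=4 count=3
After op 6 (write(14)): arr=[15 26 16 3 14 _] head=1 tail=5 count=4
After op 7 (write(1)): arr=[15 26 16 3 14 1] head=1 tail=0 count=5
After op 8 (read()): arr=[15 26 16 3 14 1] head=2 tail=0 count=4
After op 9 (read()): arr=[15 26 16 3 14 1] head=3 tail=0 count=3
After op 10 (read()): arr=[15 26 16 3 14 1] head=4 tail=0 count=2
After op 11 (read()): arr=[15 26 16 3 14 1] head=5 tail=0 count=1
After op 12 (read()): arr=[15 26 16 3 14 1] head=0 tail=0 count=0
After op 13 (write(27)): arr=[27 26 16 3 14 1] head=0 tail=1 count=1
After op 14 (write(20)): arr=[27 20 16 3 14 1] head=0 tail=2 count=2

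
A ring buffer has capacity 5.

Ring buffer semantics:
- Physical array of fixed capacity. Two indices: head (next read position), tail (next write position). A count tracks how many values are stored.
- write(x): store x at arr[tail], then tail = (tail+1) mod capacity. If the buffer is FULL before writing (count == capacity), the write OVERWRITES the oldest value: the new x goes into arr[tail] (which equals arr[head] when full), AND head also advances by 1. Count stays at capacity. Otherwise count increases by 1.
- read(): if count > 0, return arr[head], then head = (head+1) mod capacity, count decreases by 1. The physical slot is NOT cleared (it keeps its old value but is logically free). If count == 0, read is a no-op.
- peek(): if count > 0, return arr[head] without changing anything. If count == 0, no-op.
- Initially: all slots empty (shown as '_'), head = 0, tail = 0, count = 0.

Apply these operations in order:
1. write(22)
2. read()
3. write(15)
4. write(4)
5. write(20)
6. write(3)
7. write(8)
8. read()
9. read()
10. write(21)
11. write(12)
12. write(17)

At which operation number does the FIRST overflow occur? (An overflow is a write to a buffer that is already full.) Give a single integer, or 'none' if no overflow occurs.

Answer: 12

Derivation:
After op 1 (write(22)): arr=[22 _ _ _ _] head=0 tail=1 count=1
After op 2 (read()): arr=[22 _ _ _ _] head=1 tail=1 count=0
After op 3 (write(15)): arr=[22 15 _ _ _] head=1 tail=2 count=1
After op 4 (write(4)): arr=[22 15 4 _ _] head=1 tail=3 count=2
After op 5 (write(20)): arr=[22 15 4 20 _] head=1 tail=4 count=3
After op 6 (write(3)): arr=[22 15 4 20 3] head=1 tail=0 count=4
After op 7 (write(8)): arr=[8 15 4 20 3] head=1 tail=1 count=5
After op 8 (read()): arr=[8 15 4 20 3] head=2 tail=1 count=4
After op 9 (read()): arr=[8 15 4 20 3] head=3 tail=1 count=3
After op 10 (write(21)): arr=[8 21 4 20 3] head=3 tail=2 count=4
After op 11 (write(12)): arr=[8 21 12 20 3] head=3 tail=3 count=5
After op 12 (write(17)): arr=[8 21 12 17 3] head=4 tail=4 count=5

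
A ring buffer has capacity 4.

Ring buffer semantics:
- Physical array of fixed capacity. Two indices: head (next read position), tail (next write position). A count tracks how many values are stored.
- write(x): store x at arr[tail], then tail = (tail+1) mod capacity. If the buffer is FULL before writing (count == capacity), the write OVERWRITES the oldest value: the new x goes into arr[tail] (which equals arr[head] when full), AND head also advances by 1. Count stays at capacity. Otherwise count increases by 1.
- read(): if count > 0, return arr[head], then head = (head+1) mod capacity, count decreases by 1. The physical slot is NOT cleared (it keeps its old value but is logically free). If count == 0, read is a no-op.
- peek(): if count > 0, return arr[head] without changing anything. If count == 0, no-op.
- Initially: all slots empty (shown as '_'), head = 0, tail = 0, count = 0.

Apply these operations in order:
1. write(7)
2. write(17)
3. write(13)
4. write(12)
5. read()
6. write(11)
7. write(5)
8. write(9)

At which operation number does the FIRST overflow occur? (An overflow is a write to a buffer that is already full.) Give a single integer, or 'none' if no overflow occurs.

Answer: 7

Derivation:
After op 1 (write(7)): arr=[7 _ _ _] head=0 tail=1 count=1
After op 2 (write(17)): arr=[7 17 _ _] head=0 tail=2 count=2
After op 3 (write(13)): arr=[7 17 13 _] head=0 tail=3 count=3
After op 4 (write(12)): arr=[7 17 13 12] head=0 tail=0 count=4
After op 5 (read()): arr=[7 17 13 12] head=1 tail=0 count=3
After op 6 (write(11)): arr=[11 17 13 12] head=1 tail=1 count=4
After op 7 (write(5)): arr=[11 5 13 12] head=2 tail=2 count=4
After op 8 (write(9)): arr=[11 5 9 12] head=3 tail=3 count=4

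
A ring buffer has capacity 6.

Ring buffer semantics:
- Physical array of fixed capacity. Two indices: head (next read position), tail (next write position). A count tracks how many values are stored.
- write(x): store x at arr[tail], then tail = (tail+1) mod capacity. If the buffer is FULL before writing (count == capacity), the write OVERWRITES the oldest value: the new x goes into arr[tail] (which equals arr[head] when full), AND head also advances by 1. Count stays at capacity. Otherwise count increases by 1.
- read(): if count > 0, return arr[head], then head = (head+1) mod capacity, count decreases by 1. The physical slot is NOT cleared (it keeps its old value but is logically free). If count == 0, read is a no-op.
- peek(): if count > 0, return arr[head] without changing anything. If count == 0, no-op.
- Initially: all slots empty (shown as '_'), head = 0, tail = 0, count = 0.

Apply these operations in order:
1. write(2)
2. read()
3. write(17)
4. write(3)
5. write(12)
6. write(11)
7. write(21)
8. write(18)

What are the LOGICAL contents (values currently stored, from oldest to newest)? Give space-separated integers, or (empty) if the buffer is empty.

Answer: 17 3 12 11 21 18

Derivation:
After op 1 (write(2)): arr=[2 _ _ _ _ _] head=0 tail=1 count=1
After op 2 (read()): arr=[2 _ _ _ _ _] head=1 tail=1 count=0
After op 3 (write(17)): arr=[2 17 _ _ _ _] head=1 tail=2 count=1
After op 4 (write(3)): arr=[2 17 3 _ _ _] head=1 tail=3 count=2
After op 5 (write(12)): arr=[2 17 3 12 _ _] head=1 tail=4 count=3
After op 6 (write(11)): arr=[2 17 3 12 11 _] head=1 tail=5 count=4
After op 7 (write(21)): arr=[2 17 3 12 11 21] head=1 tail=0 count=5
After op 8 (write(18)): arr=[18 17 3 12 11 21] head=1 tail=1 count=6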